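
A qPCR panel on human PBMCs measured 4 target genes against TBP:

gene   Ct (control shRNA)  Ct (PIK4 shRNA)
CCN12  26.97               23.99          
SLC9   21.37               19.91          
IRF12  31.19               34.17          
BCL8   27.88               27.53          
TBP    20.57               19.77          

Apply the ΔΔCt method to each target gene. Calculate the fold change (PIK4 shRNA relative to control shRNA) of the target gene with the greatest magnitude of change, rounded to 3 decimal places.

CCN12: ΔΔCt = (23.99−19.77) − (26.97−20.57) = 4.22 − 6.40 = -2.18; fold change = 2^2.18 = 4.532
SLC9: ΔΔCt = (19.91−19.77) − (21.37−20.57) = 0.14 − 0.80 = -0.66; fold change = 2^0.66 = 1.580
IRF12: ΔΔCt = (34.17−19.77) − (31.19−20.57) = 14.40 − 10.62 = 3.78; fold change = 2^-3.78 = 0.073
BCL8: ΔΔCt = (27.53−19.77) − (27.88−20.57) = 7.76 − 7.31 = 0.45; fold change = 2^-0.45 = 0.732
IRF12 has the largest |ΔΔCt| = 3.78.

0.073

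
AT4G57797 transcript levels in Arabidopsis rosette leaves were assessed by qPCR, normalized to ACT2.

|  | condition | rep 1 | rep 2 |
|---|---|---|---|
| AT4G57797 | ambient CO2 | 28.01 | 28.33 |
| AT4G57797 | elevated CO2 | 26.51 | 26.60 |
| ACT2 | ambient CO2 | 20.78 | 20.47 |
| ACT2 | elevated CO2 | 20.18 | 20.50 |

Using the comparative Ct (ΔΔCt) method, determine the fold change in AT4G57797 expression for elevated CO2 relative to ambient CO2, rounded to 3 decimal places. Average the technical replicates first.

2.514

Mean Ct: AT4G57797 ambient CO2 28.170; AT4G57797 elevated CO2 26.555; ACT2 ambient CO2 20.625; ACT2 elevated CO2 20.340
ΔCt(ambient CO2) = 28.170 − 20.625 = 7.545
ΔCt(elevated CO2) = 26.555 − 20.340 = 6.215
ΔΔCt = 6.215 − 7.545 = -1.330
Fold change = 2^(−(-1.330)) = 2^1.330 = 2.5140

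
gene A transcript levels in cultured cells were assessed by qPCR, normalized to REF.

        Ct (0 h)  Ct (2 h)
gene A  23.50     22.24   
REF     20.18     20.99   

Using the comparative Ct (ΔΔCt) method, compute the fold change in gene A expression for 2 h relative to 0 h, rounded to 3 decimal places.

4.199

ΔCt(0 h) = 23.500 − 20.180 = 3.320
ΔCt(2 h) = 22.240 − 20.990 = 1.250
ΔΔCt = 1.250 − 3.320 = -2.070
Fold change = 2^(−(-2.070)) = 2^2.070 = 4.1989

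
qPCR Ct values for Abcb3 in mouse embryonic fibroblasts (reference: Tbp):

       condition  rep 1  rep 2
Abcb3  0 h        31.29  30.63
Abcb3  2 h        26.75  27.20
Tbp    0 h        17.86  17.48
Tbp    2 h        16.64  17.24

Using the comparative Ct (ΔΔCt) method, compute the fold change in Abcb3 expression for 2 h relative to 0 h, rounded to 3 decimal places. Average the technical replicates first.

Mean Ct: Abcb3 0 h 30.960; Abcb3 2 h 26.975; Tbp 0 h 17.670; Tbp 2 h 16.940
ΔCt(0 h) = 30.960 − 17.670 = 13.290
ΔCt(2 h) = 26.975 − 16.940 = 10.035
ΔΔCt = 10.035 − 13.290 = -3.255
Fold change = 2^(−(-3.255)) = 2^3.255 = 9.5467

9.547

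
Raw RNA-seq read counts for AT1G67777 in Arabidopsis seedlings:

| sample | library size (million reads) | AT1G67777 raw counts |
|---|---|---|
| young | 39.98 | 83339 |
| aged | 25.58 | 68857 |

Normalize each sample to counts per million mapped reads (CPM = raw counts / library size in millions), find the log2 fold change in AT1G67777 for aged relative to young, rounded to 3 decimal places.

CPM(young) = 83339 / 39.98 = 2084.5173
CPM(aged) = 68857 / 25.58 = 2691.8296
Fold change = 2691.8296 / 2084.5173 = 1.29134
log2(1.29134) = 0.3689

0.369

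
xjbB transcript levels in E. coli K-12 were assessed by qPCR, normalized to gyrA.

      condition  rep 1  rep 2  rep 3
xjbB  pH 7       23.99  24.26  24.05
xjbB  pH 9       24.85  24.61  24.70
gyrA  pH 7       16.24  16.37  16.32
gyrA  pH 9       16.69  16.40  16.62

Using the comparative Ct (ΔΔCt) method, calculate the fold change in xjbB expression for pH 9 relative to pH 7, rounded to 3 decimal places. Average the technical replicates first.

Mean Ct: xjbB pH 7 24.100; xjbB pH 9 24.720; gyrA pH 7 16.310; gyrA pH 9 16.570
ΔCt(pH 7) = 24.100 − 16.310 = 7.790
ΔCt(pH 9) = 24.720 − 16.570 = 8.150
ΔΔCt = 8.150 − 7.790 = 0.360
Fold change = 2^(−0.360) = 0.7792

0.779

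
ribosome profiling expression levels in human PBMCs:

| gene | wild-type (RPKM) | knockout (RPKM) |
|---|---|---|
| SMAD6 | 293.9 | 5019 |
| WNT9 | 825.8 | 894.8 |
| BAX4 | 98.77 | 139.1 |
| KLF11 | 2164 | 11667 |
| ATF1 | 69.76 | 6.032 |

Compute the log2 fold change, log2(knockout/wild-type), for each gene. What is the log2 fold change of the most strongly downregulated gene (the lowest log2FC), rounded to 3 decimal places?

log2(5019/293.9) = 4.094  (SMAD6)
log2(894.8/825.8) = 0.116  (WNT9)
log2(139.1/98.77) = 0.494  (BAX4)
log2(11667/2164) = 2.431  (KLF11)
log2(6.032/69.76) = -3.532  (ATF1)
ATF1 is most strongly downregulated.

-3.532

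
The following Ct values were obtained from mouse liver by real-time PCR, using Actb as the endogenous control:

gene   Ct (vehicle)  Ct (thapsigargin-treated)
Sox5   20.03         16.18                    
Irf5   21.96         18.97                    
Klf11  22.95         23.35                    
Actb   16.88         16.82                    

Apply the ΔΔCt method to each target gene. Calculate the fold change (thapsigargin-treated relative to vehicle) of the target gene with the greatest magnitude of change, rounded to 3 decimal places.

Sox5: ΔΔCt = (16.18−16.82) − (20.03−16.88) = -0.64 − 3.15 = -3.79; fold change = 2^3.79 = 13.833
Irf5: ΔΔCt = (18.97−16.82) − (21.96−16.88) = 2.15 − 5.08 = -2.93; fold change = 2^2.93 = 7.621
Klf11: ΔΔCt = (23.35−16.82) − (22.95−16.88) = 6.53 − 6.07 = 0.46; fold change = 2^-0.46 = 0.727
Sox5 has the largest |ΔΔCt| = 3.79.

13.833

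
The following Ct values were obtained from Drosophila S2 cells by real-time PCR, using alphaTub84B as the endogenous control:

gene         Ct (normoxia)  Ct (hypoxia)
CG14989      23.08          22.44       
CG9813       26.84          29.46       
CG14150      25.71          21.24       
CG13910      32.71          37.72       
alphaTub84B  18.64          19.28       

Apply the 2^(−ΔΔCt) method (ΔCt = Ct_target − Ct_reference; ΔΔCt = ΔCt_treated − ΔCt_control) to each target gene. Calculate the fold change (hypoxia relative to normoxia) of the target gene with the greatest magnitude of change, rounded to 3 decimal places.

CG14989: ΔΔCt = (22.44−19.28) − (23.08−18.64) = 3.16 − 4.44 = -1.28; fold change = 2^1.28 = 2.428
CG9813: ΔΔCt = (29.46−19.28) − (26.84−18.64) = 10.18 − 8.20 = 1.98; fold change = 2^-1.98 = 0.253
CG14150: ΔΔCt = (21.24−19.28) − (25.71−18.64) = 1.96 − 7.07 = -5.11; fold change = 2^5.11 = 34.535
CG13910: ΔΔCt = (37.72−19.28) − (32.71−18.64) = 18.44 − 14.07 = 4.37; fold change = 2^-4.37 = 0.048
CG14150 has the largest |ΔΔCt| = 5.11.

34.535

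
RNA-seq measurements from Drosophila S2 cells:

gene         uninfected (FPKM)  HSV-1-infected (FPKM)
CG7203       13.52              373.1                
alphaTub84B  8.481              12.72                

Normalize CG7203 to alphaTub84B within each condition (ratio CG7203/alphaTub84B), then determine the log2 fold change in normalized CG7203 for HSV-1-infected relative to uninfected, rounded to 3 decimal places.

4.202

CG7203/alphaTub84B (uninfected) = 13.52 / 8.481 = 1.5942
CG7203/alphaTub84B (HSV-1-infected) = 373.1 / 12.72 = 29.332
Fold change = 29.332 / 1.5942 = 18.3996
log2(18.3996) = 4.2016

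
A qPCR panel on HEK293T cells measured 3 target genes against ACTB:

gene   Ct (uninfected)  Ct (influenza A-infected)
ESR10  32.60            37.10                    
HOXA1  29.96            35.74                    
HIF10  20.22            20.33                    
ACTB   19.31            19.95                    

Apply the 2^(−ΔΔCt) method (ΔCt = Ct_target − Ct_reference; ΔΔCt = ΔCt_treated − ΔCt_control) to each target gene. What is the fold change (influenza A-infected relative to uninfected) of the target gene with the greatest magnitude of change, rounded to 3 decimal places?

ESR10: ΔΔCt = (37.10−19.95) − (32.60−19.31) = 17.15 − 13.29 = 3.86; fold change = 2^-3.86 = 0.069
HOXA1: ΔΔCt = (35.74−19.95) − (29.96−19.31) = 15.79 − 10.65 = 5.14; fold change = 2^-5.14 = 0.028
HIF10: ΔΔCt = (20.33−19.95) − (20.22−19.31) = 0.38 − 0.91 = -0.53; fold change = 2^0.53 = 1.444
HOXA1 has the largest |ΔΔCt| = 5.14.

0.028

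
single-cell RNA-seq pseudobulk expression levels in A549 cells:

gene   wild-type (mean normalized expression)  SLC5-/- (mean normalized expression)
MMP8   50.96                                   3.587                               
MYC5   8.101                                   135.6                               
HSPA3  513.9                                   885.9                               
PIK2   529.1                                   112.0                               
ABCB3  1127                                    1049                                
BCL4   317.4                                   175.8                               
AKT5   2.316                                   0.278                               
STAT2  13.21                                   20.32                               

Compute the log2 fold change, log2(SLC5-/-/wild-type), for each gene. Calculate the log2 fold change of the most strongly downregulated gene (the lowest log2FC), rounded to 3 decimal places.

-3.829

log2(3.587/50.96) = -3.829  (MMP8)
log2(135.6/8.101) = 4.065  (MYC5)
log2(885.9/513.9) = 0.786  (HSPA3)
log2(112.0/529.1) = -2.240  (PIK2)
log2(1049/1127) = -0.103  (ABCB3)
log2(175.8/317.4) = -0.852  (BCL4)
log2(0.278/2.316) = -3.058  (AKT5)
log2(20.32/13.21) = 0.621  (STAT2)
MMP8 is most strongly downregulated.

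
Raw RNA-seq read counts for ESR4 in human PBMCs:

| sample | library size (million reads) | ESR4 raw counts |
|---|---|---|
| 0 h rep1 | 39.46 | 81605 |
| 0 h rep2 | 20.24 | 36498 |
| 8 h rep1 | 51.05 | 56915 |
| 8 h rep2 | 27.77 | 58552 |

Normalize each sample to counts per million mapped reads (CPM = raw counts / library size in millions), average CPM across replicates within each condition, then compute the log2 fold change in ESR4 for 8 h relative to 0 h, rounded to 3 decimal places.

CPM(0 h rep1) = 81605 / 39.46 = 2068.0436
CPM(0 h rep2) = 36498 / 20.24 = 1803.2609
CPM(8 h rep1) = 56915 / 51.05 = 1114.8874
CPM(8 h rep2) = 58552 / 27.77 = 2108.4624
mean CPM(0 h) = 1935.6522; mean CPM(8 h) = 1611.6749
Fold change = 1611.6749 / 1935.6522 = 0.83263
log2(0.83263) = -0.2643

-0.264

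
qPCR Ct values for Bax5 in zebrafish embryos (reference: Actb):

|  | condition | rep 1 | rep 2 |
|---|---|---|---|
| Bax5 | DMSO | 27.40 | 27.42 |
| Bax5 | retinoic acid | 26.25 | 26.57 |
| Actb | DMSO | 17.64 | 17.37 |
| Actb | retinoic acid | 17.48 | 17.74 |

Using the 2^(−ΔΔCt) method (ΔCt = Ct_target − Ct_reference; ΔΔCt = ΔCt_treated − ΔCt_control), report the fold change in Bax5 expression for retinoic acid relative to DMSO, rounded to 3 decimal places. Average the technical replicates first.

Mean Ct: Bax5 DMSO 27.410; Bax5 retinoic acid 26.410; Actb DMSO 17.505; Actb retinoic acid 17.610
ΔCt(DMSO) = 27.410 − 17.505 = 9.905
ΔCt(retinoic acid) = 26.410 − 17.610 = 8.800
ΔΔCt = 8.800 − 9.905 = -1.105
Fold change = 2^(−(-1.105)) = 2^1.105 = 2.1510

2.151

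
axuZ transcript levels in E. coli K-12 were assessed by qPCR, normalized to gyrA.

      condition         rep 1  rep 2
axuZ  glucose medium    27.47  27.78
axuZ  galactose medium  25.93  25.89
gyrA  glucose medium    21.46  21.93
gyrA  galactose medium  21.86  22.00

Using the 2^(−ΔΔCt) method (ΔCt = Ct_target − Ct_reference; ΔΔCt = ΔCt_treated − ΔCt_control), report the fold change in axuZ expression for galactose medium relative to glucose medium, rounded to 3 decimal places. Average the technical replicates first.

3.864

Mean Ct: axuZ glucose medium 27.625; axuZ galactose medium 25.910; gyrA glucose medium 21.695; gyrA galactose medium 21.930
ΔCt(glucose medium) = 27.625 − 21.695 = 5.930
ΔCt(galactose medium) = 25.910 − 21.930 = 3.980
ΔΔCt = 3.980 − 5.930 = -1.950
Fold change = 2^(−(-1.950)) = 2^1.950 = 3.8637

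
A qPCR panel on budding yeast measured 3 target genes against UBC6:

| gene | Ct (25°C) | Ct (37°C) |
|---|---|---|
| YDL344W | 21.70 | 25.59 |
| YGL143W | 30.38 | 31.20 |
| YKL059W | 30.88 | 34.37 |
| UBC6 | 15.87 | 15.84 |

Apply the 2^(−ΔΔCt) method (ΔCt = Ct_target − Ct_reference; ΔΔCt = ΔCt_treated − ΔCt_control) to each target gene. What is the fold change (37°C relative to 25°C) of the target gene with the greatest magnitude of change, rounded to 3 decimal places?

YDL344W: ΔΔCt = (25.59−15.84) − (21.70−15.87) = 9.75 − 5.83 = 3.92; fold change = 2^-3.92 = 0.066
YGL143W: ΔΔCt = (31.20−15.84) − (30.38−15.87) = 15.36 − 14.51 = 0.85; fold change = 2^-0.85 = 0.555
YKL059W: ΔΔCt = (34.37−15.84) − (30.88−15.87) = 18.53 − 15.01 = 3.52; fold change = 2^-3.52 = 0.087
YDL344W has the largest |ΔΔCt| = 3.92.

0.066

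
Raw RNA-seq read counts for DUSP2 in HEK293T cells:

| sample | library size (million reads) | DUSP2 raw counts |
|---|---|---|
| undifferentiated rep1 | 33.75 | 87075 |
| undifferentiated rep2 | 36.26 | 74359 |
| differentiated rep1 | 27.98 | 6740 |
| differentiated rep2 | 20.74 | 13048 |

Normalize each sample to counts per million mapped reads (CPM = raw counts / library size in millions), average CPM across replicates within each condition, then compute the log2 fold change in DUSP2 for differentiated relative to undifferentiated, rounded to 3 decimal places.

-2.412

CPM(undifferentiated rep1) = 87075 / 33.75 = 2580.0000
CPM(undifferentiated rep2) = 74359 / 36.26 = 2050.7170
CPM(differentiated rep1) = 6740 / 27.98 = 240.8863
CPM(differentiated rep2) = 13048 / 20.74 = 629.1225
mean CPM(undifferentiated) = 2315.3585; mean CPM(differentiated) = 435.0044
Fold change = 435.0044 / 2315.3585 = 0.18788
log2(0.18788) = -2.4121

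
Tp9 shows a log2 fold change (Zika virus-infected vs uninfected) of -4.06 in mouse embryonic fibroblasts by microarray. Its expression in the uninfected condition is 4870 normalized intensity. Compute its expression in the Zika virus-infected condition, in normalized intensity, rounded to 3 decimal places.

Fold change = 2^(-4.06) = 0.0600
Zika virus-infected expression = 4870 × 0.0600 = 291.976

291.976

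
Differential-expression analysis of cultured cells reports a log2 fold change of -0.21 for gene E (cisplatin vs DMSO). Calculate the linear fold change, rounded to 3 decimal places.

0.865

Fold change = 2^(-0.21) = 0.8645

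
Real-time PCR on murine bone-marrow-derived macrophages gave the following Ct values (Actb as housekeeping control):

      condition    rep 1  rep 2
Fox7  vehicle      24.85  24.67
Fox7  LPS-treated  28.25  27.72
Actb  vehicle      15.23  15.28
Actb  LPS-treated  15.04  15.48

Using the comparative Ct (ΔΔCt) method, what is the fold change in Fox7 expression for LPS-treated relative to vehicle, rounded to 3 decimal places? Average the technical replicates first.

0.107

Mean Ct: Fox7 vehicle 24.760; Fox7 LPS-treated 27.985; Actb vehicle 15.255; Actb LPS-treated 15.260
ΔCt(vehicle) = 24.760 − 15.255 = 9.505
ΔCt(LPS-treated) = 27.985 − 15.260 = 12.725
ΔΔCt = 12.725 − 9.505 = 3.220
Fold change = 2^(−3.220) = 0.1073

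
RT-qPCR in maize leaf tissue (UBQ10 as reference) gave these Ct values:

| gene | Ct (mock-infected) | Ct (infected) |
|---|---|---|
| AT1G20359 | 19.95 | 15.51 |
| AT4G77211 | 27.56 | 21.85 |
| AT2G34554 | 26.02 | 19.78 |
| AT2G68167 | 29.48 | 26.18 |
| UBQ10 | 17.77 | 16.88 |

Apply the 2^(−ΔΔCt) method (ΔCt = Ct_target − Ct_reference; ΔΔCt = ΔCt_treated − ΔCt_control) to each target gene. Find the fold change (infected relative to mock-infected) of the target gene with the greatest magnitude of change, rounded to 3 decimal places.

40.786

AT1G20359: ΔΔCt = (15.51−16.88) − (19.95−17.77) = -1.37 − 2.18 = -3.55; fold change = 2^3.55 = 11.713
AT4G77211: ΔΔCt = (21.85−16.88) − (27.56−17.77) = 4.97 − 9.79 = -4.82; fold change = 2^4.82 = 28.246
AT2G34554: ΔΔCt = (19.78−16.88) − (26.02−17.77) = 2.90 − 8.25 = -5.35; fold change = 2^5.35 = 40.786
AT2G68167: ΔΔCt = (26.18−16.88) − (29.48−17.77) = 9.30 − 11.71 = -2.41; fold change = 2^2.41 = 5.315
AT2G34554 has the largest |ΔΔCt| = 5.35.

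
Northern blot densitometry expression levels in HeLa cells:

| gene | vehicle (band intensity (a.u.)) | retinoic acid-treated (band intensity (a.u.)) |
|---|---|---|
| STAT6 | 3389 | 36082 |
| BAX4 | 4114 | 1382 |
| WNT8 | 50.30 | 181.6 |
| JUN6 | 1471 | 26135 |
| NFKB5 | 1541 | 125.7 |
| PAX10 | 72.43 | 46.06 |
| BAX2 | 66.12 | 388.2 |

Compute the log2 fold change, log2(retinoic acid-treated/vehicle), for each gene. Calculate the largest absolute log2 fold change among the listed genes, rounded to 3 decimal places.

log2(36082/3389) = 3.412  (STAT6)
log2(1382/4114) = -1.574  (BAX4)
log2(181.6/50.30) = 1.852  (WNT8)
log2(26135/1471) = 4.151  (JUN6)
log2(125.7/1541) = -3.616  (NFKB5)
log2(46.06/72.43) = -0.653  (PAX10)
log2(388.2/66.12) = 2.554  (BAX2)
The largest magnitude belongs to JUN6.

4.151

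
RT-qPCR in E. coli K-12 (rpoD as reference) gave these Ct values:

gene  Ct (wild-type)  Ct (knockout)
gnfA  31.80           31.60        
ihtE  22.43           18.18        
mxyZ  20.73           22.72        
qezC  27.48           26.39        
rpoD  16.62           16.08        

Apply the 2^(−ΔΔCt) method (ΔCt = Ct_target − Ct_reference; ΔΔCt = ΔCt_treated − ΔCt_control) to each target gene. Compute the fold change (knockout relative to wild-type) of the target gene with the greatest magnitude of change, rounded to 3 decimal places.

13.086

gnfA: ΔΔCt = (31.60−16.08) − (31.80−16.62) = 15.52 − 15.18 = 0.34; fold change = 2^-0.34 = 0.790
ihtE: ΔΔCt = (18.18−16.08) − (22.43−16.62) = 2.10 − 5.81 = -3.71; fold change = 2^3.71 = 13.086
mxyZ: ΔΔCt = (22.72−16.08) − (20.73−16.62) = 6.64 − 4.11 = 2.53; fold change = 2^-2.53 = 0.173
qezC: ΔΔCt = (26.39−16.08) − (27.48−16.62) = 10.31 − 10.86 = -0.55; fold change = 2^0.55 = 1.464
ihtE has the largest |ΔΔCt| = 3.71.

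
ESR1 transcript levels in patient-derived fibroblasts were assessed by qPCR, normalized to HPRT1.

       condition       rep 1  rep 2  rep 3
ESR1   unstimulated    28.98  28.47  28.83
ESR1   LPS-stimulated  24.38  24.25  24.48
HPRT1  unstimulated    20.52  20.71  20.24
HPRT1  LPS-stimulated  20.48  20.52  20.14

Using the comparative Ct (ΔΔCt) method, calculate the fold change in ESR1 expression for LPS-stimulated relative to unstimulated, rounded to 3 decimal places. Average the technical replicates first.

Mean Ct: ESR1 unstimulated 28.760; ESR1 LPS-stimulated 24.370; HPRT1 unstimulated 20.490; HPRT1 LPS-stimulated 20.380
ΔCt(unstimulated) = 28.760 − 20.490 = 8.270
ΔCt(LPS-stimulated) = 24.370 − 20.380 = 3.990
ΔΔCt = 3.990 − 8.270 = -4.280
Fold change = 2^(−(-4.280)) = 2^4.280 = 19.4271

19.427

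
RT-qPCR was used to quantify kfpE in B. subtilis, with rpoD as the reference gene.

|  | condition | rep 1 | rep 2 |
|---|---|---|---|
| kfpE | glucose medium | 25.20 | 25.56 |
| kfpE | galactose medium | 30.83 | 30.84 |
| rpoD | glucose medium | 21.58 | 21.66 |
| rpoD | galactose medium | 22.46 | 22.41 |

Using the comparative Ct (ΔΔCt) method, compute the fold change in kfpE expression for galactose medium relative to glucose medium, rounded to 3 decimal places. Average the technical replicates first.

Mean Ct: kfpE glucose medium 25.380; kfpE galactose medium 30.835; rpoD glucose medium 21.620; rpoD galactose medium 22.435
ΔCt(glucose medium) = 25.380 − 21.620 = 3.760
ΔCt(galactose medium) = 30.835 − 22.435 = 8.400
ΔΔCt = 8.400 − 3.760 = 4.640
Fold change = 2^(−4.640) = 0.0401

0.040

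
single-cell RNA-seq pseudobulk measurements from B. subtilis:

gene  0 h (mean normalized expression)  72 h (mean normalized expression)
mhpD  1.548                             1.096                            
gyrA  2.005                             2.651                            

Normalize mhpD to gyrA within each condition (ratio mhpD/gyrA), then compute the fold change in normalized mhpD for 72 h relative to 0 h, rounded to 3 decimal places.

0.535

mhpD/gyrA (0 h) = 1.548 / 2.005 = 0.77207
mhpD/gyrA (72 h) = 1.096 / 2.651 = 0.41343
Fold change = 0.41343 / 0.77207 = 0.5355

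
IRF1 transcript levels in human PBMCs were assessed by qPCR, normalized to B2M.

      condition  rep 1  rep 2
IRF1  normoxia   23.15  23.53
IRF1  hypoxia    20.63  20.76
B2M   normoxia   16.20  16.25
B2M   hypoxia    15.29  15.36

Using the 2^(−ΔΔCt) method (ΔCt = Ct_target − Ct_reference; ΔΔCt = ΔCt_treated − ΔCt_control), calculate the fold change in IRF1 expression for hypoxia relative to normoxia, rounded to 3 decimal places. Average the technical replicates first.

Mean Ct: IRF1 normoxia 23.340; IRF1 hypoxia 20.695; B2M normoxia 16.225; B2M hypoxia 15.325
ΔCt(normoxia) = 23.340 − 16.225 = 7.115
ΔCt(hypoxia) = 20.695 − 15.325 = 5.370
ΔΔCt = 5.370 − 7.115 = -1.745
Fold change = 2^(−(-1.745)) = 2^1.745 = 3.3519

3.352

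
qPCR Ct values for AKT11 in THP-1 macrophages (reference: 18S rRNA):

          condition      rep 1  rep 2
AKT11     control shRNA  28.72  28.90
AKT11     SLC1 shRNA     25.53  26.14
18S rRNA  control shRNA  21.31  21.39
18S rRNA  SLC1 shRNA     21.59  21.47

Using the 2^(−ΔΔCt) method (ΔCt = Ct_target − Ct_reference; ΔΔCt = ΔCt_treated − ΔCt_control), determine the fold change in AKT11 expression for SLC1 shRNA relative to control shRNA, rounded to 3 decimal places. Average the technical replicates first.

8.907

Mean Ct: AKT11 control shRNA 28.810; AKT11 SLC1 shRNA 25.835; 18S rRNA control shRNA 21.350; 18S rRNA SLC1 shRNA 21.530
ΔCt(control shRNA) = 28.810 − 21.350 = 7.460
ΔCt(SLC1 shRNA) = 25.835 − 21.530 = 4.305
ΔΔCt = 4.305 − 7.460 = -3.155
Fold change = 2^(−(-3.155)) = 2^3.155 = 8.9074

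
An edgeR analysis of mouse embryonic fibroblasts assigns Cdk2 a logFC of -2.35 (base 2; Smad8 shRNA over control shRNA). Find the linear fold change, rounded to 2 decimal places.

0.20

Fold change = 2^(-2.35) = 0.196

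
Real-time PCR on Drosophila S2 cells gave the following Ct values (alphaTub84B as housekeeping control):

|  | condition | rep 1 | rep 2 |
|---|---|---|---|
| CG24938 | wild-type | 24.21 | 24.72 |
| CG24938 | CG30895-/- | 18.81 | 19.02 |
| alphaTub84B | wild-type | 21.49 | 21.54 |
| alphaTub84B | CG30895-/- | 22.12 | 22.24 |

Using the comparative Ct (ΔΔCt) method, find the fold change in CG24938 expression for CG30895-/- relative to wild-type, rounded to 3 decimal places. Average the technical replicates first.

74.285

Mean Ct: CG24938 wild-type 24.465; CG24938 CG30895-/- 18.915; alphaTub84B wild-type 21.515; alphaTub84B CG30895-/- 22.180
ΔCt(wild-type) = 24.465 − 21.515 = 2.950
ΔCt(CG30895-/-) = 18.915 − 22.180 = -3.265
ΔΔCt = -3.265 − 2.950 = -6.215
Fold change = 2^(−(-6.215)) = 2^6.215 = 74.2851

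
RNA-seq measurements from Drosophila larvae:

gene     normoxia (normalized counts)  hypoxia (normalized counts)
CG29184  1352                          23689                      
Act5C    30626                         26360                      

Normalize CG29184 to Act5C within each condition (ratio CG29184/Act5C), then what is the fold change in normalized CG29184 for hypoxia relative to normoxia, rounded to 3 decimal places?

20.357

CG29184/Act5C (normoxia) = 1352 / 30626 = 0.044145
CG29184/Act5C (hypoxia) = 23689 / 26360 = 0.89867
Fold change = 0.89867 / 0.044145 = 20.3571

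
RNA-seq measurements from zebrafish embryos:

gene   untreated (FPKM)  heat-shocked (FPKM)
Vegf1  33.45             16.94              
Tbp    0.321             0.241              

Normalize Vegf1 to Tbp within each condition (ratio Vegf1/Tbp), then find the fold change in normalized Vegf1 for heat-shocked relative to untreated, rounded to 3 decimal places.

Vegf1/Tbp (untreated) = 33.45 / 0.321 = 104.21
Vegf1/Tbp (heat-shocked) = 16.94 / 0.241 = 70.29
Fold change = 70.29 / 104.21 = 0.6745

0.675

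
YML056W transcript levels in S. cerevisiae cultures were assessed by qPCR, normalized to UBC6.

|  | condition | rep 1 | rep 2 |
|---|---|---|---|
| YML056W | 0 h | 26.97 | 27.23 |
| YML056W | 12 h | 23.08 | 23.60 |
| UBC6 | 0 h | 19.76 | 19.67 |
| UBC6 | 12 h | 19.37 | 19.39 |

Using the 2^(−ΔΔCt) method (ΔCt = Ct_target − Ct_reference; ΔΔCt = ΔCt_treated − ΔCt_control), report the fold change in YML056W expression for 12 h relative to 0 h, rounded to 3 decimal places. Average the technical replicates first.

10.741

Mean Ct: YML056W 0 h 27.100; YML056W 12 h 23.340; UBC6 0 h 19.715; UBC6 12 h 19.380
ΔCt(0 h) = 27.100 − 19.715 = 7.385
ΔCt(12 h) = 23.340 − 19.380 = 3.960
ΔΔCt = 3.960 − 7.385 = -3.425
Fold change = 2^(−(-3.425)) = 2^3.425 = 10.7406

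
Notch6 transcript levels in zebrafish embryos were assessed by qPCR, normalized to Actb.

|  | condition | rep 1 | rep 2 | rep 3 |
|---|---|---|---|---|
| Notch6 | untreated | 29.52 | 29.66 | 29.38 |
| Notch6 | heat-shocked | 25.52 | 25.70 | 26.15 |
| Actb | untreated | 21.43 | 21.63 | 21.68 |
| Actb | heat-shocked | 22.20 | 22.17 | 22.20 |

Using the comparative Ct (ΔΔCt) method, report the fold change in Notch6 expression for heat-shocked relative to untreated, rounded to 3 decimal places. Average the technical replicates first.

20.252

Mean Ct: Notch6 untreated 29.520; Notch6 heat-shocked 25.790; Actb untreated 21.580; Actb heat-shocked 22.190
ΔCt(untreated) = 29.520 − 21.580 = 7.940
ΔCt(heat-shocked) = 25.790 − 22.190 = 3.600
ΔΔCt = 3.600 − 7.940 = -4.340
Fold change = 2^(−(-4.340)) = 2^4.340 = 20.2521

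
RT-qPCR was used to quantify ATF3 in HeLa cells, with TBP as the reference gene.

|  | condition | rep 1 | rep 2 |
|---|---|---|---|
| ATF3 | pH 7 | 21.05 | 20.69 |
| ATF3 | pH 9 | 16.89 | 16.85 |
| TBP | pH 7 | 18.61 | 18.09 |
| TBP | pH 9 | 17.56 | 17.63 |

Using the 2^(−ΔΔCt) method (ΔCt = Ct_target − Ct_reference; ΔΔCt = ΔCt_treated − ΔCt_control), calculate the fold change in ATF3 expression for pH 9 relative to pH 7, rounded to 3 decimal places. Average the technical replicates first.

9.481

Mean Ct: ATF3 pH 7 20.870; ATF3 pH 9 16.870; TBP pH 7 18.350; TBP pH 9 17.595
ΔCt(pH 7) = 20.870 − 18.350 = 2.520
ΔCt(pH 9) = 16.870 − 17.595 = -0.725
ΔΔCt = -0.725 − 2.520 = -3.245
Fold change = 2^(−(-3.245)) = 2^3.245 = 9.4807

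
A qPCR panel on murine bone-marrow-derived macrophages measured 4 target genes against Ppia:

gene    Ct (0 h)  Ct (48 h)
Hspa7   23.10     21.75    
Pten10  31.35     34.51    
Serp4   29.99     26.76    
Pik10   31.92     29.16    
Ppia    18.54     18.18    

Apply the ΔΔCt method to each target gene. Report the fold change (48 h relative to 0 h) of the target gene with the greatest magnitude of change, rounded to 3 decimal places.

Hspa7: ΔΔCt = (21.75−18.18) − (23.10−18.54) = 3.57 − 4.56 = -0.99; fold change = 2^0.99 = 1.986
Pten10: ΔΔCt = (34.51−18.18) − (31.35−18.54) = 16.33 − 12.81 = 3.52; fold change = 2^-3.52 = 0.087
Serp4: ΔΔCt = (26.76−18.18) − (29.99−18.54) = 8.58 − 11.45 = -2.87; fold change = 2^2.87 = 7.311
Pik10: ΔΔCt = (29.16−18.18) − (31.92−18.54) = 10.98 − 13.38 = -2.40; fold change = 2^2.40 = 5.278
Pten10 has the largest |ΔΔCt| = 3.52.

0.087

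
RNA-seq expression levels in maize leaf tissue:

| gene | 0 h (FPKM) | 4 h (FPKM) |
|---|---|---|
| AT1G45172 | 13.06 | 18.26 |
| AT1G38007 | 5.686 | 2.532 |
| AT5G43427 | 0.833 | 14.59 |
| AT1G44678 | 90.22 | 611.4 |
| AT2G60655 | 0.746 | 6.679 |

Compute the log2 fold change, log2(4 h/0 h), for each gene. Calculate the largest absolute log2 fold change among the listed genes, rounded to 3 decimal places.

log2(18.26/13.06) = 0.484  (AT1G45172)
log2(2.532/5.686) = -1.167  (AT1G38007)
log2(14.59/0.833) = 4.131  (AT5G43427)
log2(611.4/90.22) = 2.761  (AT1G44678)
log2(6.679/0.746) = 3.162  (AT2G60655)
The largest magnitude belongs to AT5G43427.

4.131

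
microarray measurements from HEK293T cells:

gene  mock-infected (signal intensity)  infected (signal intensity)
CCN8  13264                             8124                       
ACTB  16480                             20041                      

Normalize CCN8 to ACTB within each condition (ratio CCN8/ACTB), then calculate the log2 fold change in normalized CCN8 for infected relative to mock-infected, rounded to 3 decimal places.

CCN8/ACTB (mock-infected) = 13264 / 16480 = 0.80485
CCN8/ACTB (infected) = 8124 / 20041 = 0.40537
Fold change = 0.40537 / 0.80485 = 0.5037
log2(0.5037) = -0.9895

-0.989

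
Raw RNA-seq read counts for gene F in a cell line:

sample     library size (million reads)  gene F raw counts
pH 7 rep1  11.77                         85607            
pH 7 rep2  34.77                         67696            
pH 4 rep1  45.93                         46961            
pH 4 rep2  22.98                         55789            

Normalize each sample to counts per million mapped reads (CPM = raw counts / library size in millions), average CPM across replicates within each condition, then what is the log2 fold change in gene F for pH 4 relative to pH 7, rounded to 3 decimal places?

CPM(pH 7 rep1) = 85607 / 11.77 = 7273.3220
CPM(pH 7 rep2) = 67696 / 34.77 = 1946.9658
CPM(pH 4 rep1) = 46961 / 45.93 = 1022.4472
CPM(pH 4 rep2) = 55789 / 22.98 = 2427.7198
mean CPM(pH 7) = 4610.1439; mean CPM(pH 4) = 1725.0835
Fold change = 1725.0835 / 4610.1439 = 0.37419
log2(0.37419) = -1.4181

-1.418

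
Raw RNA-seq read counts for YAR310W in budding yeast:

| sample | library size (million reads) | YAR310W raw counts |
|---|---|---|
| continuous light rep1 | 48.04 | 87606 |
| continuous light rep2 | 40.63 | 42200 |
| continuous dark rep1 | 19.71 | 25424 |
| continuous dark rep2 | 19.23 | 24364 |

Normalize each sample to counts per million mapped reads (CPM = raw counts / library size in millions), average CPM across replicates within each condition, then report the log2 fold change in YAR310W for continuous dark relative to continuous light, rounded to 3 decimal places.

-0.163

CPM(continuous light rep1) = 87606 / 48.04 = 1823.6053
CPM(continuous light rep2) = 42200 / 40.63 = 1038.6414
CPM(continuous dark rep1) = 25424 / 19.71 = 1289.9036
CPM(continuous dark rep2) = 24364 / 19.23 = 1266.9787
mean CPM(continuous light) = 1431.1234; mean CPM(continuous dark) = 1278.4411
Fold change = 1278.4411 / 1431.1234 = 0.89331
log2(0.89331) = -0.1628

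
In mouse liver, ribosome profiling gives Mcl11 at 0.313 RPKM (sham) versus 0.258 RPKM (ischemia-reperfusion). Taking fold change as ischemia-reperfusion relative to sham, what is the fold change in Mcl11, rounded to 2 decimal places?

Fold change = 0.258 / 0.313 = 0.824
Mcl11 is downregulated.

0.82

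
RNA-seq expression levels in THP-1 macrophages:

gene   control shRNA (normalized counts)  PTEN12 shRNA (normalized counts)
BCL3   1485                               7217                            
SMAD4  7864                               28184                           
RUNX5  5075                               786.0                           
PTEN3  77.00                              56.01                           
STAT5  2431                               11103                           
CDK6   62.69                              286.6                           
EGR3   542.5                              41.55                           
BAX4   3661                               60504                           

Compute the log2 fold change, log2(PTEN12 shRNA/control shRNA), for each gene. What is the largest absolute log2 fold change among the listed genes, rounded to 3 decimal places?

4.047

log2(7217/1485) = 2.281  (BCL3)
log2(28184/7864) = 1.842  (SMAD4)
log2(786.0/5075) = -2.691  (RUNX5)
log2(56.01/77.00) = -0.459  (PTEN3)
log2(11103/2431) = 2.191  (STAT5)
log2(286.6/62.69) = 2.193  (CDK6)
log2(41.55/542.5) = -3.707  (EGR3)
log2(60504/3661) = 4.047  (BAX4)
The largest magnitude belongs to BAX4.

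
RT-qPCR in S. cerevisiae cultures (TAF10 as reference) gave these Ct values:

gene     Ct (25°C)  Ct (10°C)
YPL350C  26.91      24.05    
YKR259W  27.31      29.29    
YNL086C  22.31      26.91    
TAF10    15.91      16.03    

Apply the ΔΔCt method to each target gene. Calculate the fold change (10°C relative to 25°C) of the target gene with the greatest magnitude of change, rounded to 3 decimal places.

0.045

YPL350C: ΔΔCt = (24.05−16.03) − (26.91−15.91) = 8.02 − 11.00 = -2.98; fold change = 2^2.98 = 7.890
YKR259W: ΔΔCt = (29.29−16.03) − (27.31−15.91) = 13.26 − 11.40 = 1.86; fold change = 2^-1.86 = 0.275
YNL086C: ΔΔCt = (26.91−16.03) − (22.31−15.91) = 10.88 − 6.40 = 4.48; fold change = 2^-4.48 = 0.045
YNL086C has the largest |ΔΔCt| = 4.48.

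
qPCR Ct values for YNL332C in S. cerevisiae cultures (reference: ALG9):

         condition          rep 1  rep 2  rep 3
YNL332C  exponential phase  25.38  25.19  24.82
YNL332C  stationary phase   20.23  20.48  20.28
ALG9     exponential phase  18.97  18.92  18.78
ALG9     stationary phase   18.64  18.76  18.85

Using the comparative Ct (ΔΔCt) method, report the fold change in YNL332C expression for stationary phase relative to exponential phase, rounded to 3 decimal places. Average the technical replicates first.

25.281

Mean Ct: YNL332C exponential phase 25.130; YNL332C stationary phase 20.330; ALG9 exponential phase 18.890; ALG9 stationary phase 18.750
ΔCt(exponential phase) = 25.130 − 18.890 = 6.240
ΔCt(stationary phase) = 20.330 − 18.750 = 1.580
ΔΔCt = 1.580 − 6.240 = -4.660
Fold change = 2^(−(-4.660)) = 2^4.660 = 25.2813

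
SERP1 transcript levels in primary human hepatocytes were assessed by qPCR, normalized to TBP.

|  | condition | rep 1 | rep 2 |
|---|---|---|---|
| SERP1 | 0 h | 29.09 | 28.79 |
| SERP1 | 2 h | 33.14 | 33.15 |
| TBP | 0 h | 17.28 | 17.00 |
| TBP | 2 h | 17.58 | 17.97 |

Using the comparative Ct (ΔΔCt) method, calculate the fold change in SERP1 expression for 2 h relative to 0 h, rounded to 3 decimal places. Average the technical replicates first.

Mean Ct: SERP1 0 h 28.940; SERP1 2 h 33.145; TBP 0 h 17.140; TBP 2 h 17.775
ΔCt(0 h) = 28.940 − 17.140 = 11.800
ΔCt(2 h) = 33.145 − 17.775 = 15.370
ΔΔCt = 15.370 − 11.800 = 3.570
Fold change = 2^(−3.570) = 0.0842

0.084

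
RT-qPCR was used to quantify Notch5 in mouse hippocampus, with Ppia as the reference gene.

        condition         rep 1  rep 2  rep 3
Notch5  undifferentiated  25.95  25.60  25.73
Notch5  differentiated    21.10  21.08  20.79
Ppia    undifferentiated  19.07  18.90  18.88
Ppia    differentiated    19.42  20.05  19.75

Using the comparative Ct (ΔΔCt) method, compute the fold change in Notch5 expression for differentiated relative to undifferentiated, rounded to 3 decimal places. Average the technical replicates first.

47.177

Mean Ct: Notch5 undifferentiated 25.760; Notch5 differentiated 20.990; Ppia undifferentiated 18.950; Ppia differentiated 19.740
ΔCt(undifferentiated) = 25.760 − 18.950 = 6.810
ΔCt(differentiated) = 20.990 − 19.740 = 1.250
ΔΔCt = 1.250 − 6.810 = -5.560
Fold change = 2^(−(-5.560)) = 2^5.560 = 47.1766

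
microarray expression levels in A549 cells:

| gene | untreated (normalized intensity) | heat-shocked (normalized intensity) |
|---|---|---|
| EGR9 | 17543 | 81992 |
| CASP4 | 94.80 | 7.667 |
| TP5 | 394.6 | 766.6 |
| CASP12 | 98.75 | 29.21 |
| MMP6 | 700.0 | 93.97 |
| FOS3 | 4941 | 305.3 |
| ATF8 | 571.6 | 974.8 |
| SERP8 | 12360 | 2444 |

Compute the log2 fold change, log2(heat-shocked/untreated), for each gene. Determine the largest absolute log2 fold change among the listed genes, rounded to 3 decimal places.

log2(81992/17543) = 2.225  (EGR9)
log2(7.667/94.80) = -3.628  (CASP4)
log2(766.6/394.6) = 0.958  (TP5)
log2(29.21/98.75) = -1.757  (CASP12)
log2(93.97/700.0) = -2.897  (MMP6)
log2(305.3/4941) = -4.017  (FOS3)
log2(974.8/571.6) = 0.770  (ATF8)
log2(2444/12360) = -2.338  (SERP8)
The largest magnitude belongs to FOS3.

4.017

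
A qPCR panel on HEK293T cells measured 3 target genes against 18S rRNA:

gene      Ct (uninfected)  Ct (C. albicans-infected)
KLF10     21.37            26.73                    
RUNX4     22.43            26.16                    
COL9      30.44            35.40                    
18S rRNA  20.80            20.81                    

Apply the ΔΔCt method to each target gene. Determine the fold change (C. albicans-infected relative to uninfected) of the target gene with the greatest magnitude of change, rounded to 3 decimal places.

0.025

KLF10: ΔΔCt = (26.73−20.81) − (21.37−20.80) = 5.92 − 0.57 = 5.35; fold change = 2^-5.35 = 0.025
RUNX4: ΔΔCt = (26.16−20.81) − (22.43−20.80) = 5.35 − 1.63 = 3.72; fold change = 2^-3.72 = 0.076
COL9: ΔΔCt = (35.40−20.81) − (30.44−20.80) = 14.59 − 9.64 = 4.95; fold change = 2^-4.95 = 0.032
KLF10 has the largest |ΔΔCt| = 5.35.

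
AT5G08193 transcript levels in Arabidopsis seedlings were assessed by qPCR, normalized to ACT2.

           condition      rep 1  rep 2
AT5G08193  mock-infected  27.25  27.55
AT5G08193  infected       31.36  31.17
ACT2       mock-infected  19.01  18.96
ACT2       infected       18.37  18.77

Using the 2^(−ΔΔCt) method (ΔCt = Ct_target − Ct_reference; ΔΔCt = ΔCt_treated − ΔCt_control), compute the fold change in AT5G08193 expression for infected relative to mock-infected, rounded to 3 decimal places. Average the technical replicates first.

0.051

Mean Ct: AT5G08193 mock-infected 27.400; AT5G08193 infected 31.265; ACT2 mock-infected 18.985; ACT2 infected 18.570
ΔCt(mock-infected) = 27.400 − 18.985 = 8.415
ΔCt(infected) = 31.265 − 18.570 = 12.695
ΔΔCt = 12.695 − 8.415 = 4.280
Fold change = 2^(−4.280) = 0.0515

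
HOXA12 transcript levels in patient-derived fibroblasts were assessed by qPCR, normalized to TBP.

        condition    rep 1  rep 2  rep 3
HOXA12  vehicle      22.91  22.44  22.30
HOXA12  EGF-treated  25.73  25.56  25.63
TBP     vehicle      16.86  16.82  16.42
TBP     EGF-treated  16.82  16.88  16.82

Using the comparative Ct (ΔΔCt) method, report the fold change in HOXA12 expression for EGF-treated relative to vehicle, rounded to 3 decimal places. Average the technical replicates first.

0.129

Mean Ct: HOXA12 vehicle 22.550; HOXA12 EGF-treated 25.640; TBP vehicle 16.700; TBP EGF-treated 16.840
ΔCt(vehicle) = 22.550 − 16.700 = 5.850
ΔCt(EGF-treated) = 25.640 − 16.840 = 8.800
ΔΔCt = 8.800 − 5.850 = 2.950
Fold change = 2^(−2.950) = 0.1294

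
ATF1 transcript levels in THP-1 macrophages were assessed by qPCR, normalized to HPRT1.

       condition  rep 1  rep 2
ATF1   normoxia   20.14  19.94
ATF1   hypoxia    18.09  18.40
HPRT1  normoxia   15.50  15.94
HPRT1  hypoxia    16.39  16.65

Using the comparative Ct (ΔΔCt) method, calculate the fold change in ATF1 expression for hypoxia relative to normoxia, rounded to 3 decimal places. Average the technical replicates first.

Mean Ct: ATF1 normoxia 20.040; ATF1 hypoxia 18.245; HPRT1 normoxia 15.720; HPRT1 hypoxia 16.520
ΔCt(normoxia) = 20.040 − 15.720 = 4.320
ΔCt(hypoxia) = 18.245 − 16.520 = 1.725
ΔΔCt = 1.725 − 4.320 = -2.595
Fold change = 2^(−(-2.595)) = 2^2.595 = 6.0419

6.042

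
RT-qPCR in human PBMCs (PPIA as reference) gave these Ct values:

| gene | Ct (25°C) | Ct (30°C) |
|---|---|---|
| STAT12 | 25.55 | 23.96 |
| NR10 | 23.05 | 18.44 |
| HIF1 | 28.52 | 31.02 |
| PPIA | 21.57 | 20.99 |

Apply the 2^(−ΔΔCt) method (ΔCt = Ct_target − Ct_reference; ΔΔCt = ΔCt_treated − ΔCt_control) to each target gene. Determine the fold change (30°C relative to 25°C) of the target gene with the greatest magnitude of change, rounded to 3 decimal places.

STAT12: ΔΔCt = (23.96−20.99) − (25.55−21.57) = 2.97 − 3.98 = -1.01; fold change = 2^1.01 = 2.014
NR10: ΔΔCt = (18.44−20.99) − (23.05−21.57) = -2.55 − 1.48 = -4.03; fold change = 2^4.03 = 16.336
HIF1: ΔΔCt = (31.02−20.99) − (28.52−21.57) = 10.03 − 6.95 = 3.08; fold change = 2^-3.08 = 0.118
NR10 has the largest |ΔΔCt| = 4.03.

16.336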